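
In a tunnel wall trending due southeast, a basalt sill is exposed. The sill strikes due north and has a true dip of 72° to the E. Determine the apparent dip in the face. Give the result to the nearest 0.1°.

The section lies 45° from the strike.
tan(apparent dip) = tan 72° · sin 45° = 2.1763
α = arctan(2.1763) = 65.32°

65.3°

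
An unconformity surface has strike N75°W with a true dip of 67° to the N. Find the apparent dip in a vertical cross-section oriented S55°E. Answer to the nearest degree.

39°

Angle between strike (N75°W) and section (S55°E): β = 20°.
tan(apparent dip) = tan 67° · sin 20° = 0.8057
α = arctan(0.8057) = 38.86°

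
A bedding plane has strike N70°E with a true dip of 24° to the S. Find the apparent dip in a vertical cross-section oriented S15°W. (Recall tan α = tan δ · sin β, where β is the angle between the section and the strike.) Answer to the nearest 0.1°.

The strike is N70°E and the section trends S15°W; the acute angle between them is β = 55°.
tan α = tan 24° × sin 55° = 0.4452 × 0.8192 = 0.3647
apparent dip = arctan 0.3647 = 20.04°

20.0°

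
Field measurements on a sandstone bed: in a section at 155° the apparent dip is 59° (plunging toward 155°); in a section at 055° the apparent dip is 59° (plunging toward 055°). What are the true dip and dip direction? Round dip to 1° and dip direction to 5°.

true dip 69°, dip direction 105°

The two traces are lines in the plane: v₁ = (sin 155°·cos 59°, cos 155°·cos 59°, −sin 59°), v₂ = (sin 55°·cos 59°, cos 55°·cos 59°, −sin 59°).
The plane normal is n = v₁ × v₂ ∝ (0.653, -0.175, 0.261).
True dip = arccos(n_z / |n|) = arccos(0.3603) = 68.9°.
The horizontal component of n points toward azimuth atan2(n_x, n_y) = 105°, the dip direction.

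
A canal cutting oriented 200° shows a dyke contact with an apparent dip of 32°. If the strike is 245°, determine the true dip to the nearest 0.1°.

The section is 45° from the strike.
tan δ = tan α / sin β = tan 32° / sin 45° = 0.6249 / 0.7071 = 0.8837
true dip = arctan 0.8837 = 41.47°

41.5°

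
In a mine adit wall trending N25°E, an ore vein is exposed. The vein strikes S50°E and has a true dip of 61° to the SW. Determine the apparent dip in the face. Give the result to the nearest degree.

60°

Angle between strike (S50°E) and section (N25°E): β = 75°.
tan α = tan 61° × sin 75° = 1.8040 × 0.9659 = 1.7426
apparent dip = arctan 1.7426 = 60.15°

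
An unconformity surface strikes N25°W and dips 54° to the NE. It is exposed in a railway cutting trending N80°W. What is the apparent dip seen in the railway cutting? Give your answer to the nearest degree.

Angle between strike (N25°W) and section (N80°W): β = 55°.
tan α = tan 54° × sin 55° = 1.3764 × 0.8192 = 1.1275
apparent dip = arctan 1.1275 = 48.43°

48°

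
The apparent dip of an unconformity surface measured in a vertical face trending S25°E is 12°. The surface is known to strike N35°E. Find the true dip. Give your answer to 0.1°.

13.8°

The section is 60° from the strike.
tan δ = tan α / sin β = tan 12° / sin 60° = 0.2126 / 0.8660 = 0.2454
true dip = arctan 0.2454 = 13.79°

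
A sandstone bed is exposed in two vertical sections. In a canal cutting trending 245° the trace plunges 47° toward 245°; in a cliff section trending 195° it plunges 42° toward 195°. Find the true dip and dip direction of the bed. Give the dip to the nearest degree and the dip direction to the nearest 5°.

true dip 48°, dip direction 230°

Represent each trace as a vector plunging at its apparent dip toward its trend (east-north-up frame): v₁ = (-0.618, -0.288, -0.731), v₂ = (-0.192, -0.718, -0.669).
The plane normal is n = v₁ × v₂ ∝ (-0.332, -0.273, 0.388).
tan δ = √(n_x²+n_y²)/n_z = 0.430/0.388, so δ = 47.9°.
The horizontal component of n points toward azimuth atan2(n_x, n_y) = 231°, the dip direction.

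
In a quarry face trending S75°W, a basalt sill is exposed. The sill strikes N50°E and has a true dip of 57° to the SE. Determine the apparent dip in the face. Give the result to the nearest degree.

The section lies 25° from the strike.
tan(apparent dip) = tan 57° · sin 25° = 0.6508
apparent dip = arctan 0.6508 = 33.06°

33°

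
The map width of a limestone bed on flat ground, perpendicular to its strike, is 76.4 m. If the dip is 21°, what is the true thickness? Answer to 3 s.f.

True thickness t = w · sin(dip) = 76.4 × sin 21°
t = 76.4 × 0.3584 = 27.379 m

27.4 m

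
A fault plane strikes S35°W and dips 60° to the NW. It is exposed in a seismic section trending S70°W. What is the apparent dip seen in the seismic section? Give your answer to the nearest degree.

The strike is S35°W and the section trends S70°W; the acute angle between them is β = 35°.
tan(apparent dip) = tan 60° · sin 35° = 0.9935
apparent dip = arctan 0.9935 = 44.81°

45°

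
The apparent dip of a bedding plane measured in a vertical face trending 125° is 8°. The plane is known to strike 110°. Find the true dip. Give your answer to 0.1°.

The section is 15° from the strike.
tan δ = tan α / sin β = tan 8° / sin 15° = 0.1405 / 0.2588 = 0.5430
true dip = arctan 0.5430 = 28.50°

28.5°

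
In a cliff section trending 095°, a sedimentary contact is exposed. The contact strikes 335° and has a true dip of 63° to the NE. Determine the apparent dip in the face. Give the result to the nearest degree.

60°

The section lies 60° from the strike.
tan α = tan 63° × sin 60° = 1.9626 × 0.8660 = 1.6997
apparent dip = arctan 1.6997 = 59.53°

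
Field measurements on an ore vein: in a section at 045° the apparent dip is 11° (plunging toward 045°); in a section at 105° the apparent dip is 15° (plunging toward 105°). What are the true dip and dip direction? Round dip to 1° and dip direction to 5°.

Each apparent-dip line lies in the plane. As unit vectors (x east, y north, z up), v₁ plunges 11°→045° and v₂ plunges 15°→105°.
The plane normal is n = v₁ × v₂ ∝ (0.227, -0.002, 0.821).
True dip = arccos(n_z / |n|) = arccos(0.9637) = 15.5°.
Dip direction = azimuth of (n_x, n_y) = atan2(0.227, -0.002) = 90°.

true dip 15°, dip direction 090°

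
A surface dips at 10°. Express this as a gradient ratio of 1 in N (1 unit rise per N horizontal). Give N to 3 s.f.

1 : N means tan θ = 1/N, so N = 1/tan 10° = 1/0.1763

1 in 5.67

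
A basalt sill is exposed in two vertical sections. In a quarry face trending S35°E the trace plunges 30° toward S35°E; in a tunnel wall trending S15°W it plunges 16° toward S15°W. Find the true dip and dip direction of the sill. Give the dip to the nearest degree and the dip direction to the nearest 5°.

true dip 30°, dip direction 135°

The two traces are lines in the plane: v₁ = (sin 145°·cos 30°, cos 145°·cos 30°, −sin 30°), v₂ = (sin 195°·cos 16°, cos 195°·cos 16°, −sin 16°).
The plane normal is n = v₁ × v₂ ∝ (0.269, -0.261, 0.638).
True dip = arccos(n_z / |n|) = arccos(0.8621) = 30.4°.
Dip direction = atan2(0.269, -0.261) = 134° (azimuth of n's horizontal projection).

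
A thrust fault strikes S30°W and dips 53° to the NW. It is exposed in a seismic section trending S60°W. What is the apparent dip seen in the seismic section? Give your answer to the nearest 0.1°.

33.6°

Angle between strike (S30°W) and section (S60°W): β = 30°.
tan α = tan 53° × sin 30° = 1.3270 × 0.5000 = 0.6635
apparent dip = arctan 0.6635 = 33.57°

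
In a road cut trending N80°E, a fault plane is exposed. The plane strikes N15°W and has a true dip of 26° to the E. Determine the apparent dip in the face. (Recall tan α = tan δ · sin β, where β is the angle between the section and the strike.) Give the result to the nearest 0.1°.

25.9°

The strike is N15°W and the section trends N80°E; the acute angle between them is β = 85°.
tan(apparent dip) = tan 26° · sin 85° = 0.4859
α = arctan(0.4859) = 25.91°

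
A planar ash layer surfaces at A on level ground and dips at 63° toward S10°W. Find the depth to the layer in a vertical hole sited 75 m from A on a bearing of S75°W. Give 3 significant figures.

The hole lies 65° from the dip direction, so the down-dip offset is 75 × cos 65° = 31.70 m.
Depth = down-dip offset × tan(dip) = 31.70 × tan 63° = 31.70 × 1.9626
Depth = 62.21 m

62.2 m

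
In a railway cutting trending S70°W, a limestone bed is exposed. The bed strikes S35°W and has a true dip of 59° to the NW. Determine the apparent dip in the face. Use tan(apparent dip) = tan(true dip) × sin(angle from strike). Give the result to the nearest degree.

The section lies 35° from the strike.
tan(apparent dip) = tan 59° · sin 35° = 0.9546
α = arctan(0.9546) = 43.67°

44°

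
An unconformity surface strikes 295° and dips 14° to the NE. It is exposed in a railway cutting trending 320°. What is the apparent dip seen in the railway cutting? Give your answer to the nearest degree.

The section lies 25° from the strike.
tan(apparent dip) = tan 14° · sin 25° = 0.1054
α = arctan(0.1054) = 6.02°

6°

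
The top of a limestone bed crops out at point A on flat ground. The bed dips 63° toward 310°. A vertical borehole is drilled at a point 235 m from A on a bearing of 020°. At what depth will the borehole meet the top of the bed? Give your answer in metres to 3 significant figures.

158 m

The hole lies 70° from the dip direction, so the down-dip offset is 235 × cos 70° = 80.37 m.
Depth = down-dip offset × tan(dip) = 80.37 × tan 63° = 80.37 × 1.9626
Depth = 157.74 m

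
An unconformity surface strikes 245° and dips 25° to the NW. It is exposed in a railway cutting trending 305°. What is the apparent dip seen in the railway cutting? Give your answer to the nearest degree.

22°

The strike is 245° and the section trends 305°; the acute angle between them is β = 60°.
tan(apparent dip) = tan 25° · sin 60° = 0.4038
apparent dip = arctan 0.4038 = 21.99°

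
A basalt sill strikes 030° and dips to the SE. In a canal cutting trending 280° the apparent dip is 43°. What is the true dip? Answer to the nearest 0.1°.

The section is 70° from the strike.
tan δ = tan α / sin β = tan 43° / sin 70° = 0.9325 / 0.9397 = 0.9924
δ = arctan(0.9924) = 44.78°

44.8°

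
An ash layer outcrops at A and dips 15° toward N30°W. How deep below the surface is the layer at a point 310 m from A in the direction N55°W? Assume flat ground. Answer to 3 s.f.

The hole lies 25° from the dip direction, so the down-dip offset is 310 × cos 25° = 280.96 m.
Depth = down-dip offset × tan(dip) = 280.96 × tan 15° = 280.96 × 0.2679
Depth = 75.28 m

75.3 m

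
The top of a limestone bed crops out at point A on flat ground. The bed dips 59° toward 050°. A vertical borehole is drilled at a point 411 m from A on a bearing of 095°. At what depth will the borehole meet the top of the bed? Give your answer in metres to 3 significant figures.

484 m

The hole lies 45° from the dip direction, so the down-dip offset is 411 × cos 45° = 290.62 m.
Depth = down-dip offset × tan(dip) = 290.62 × tan 59° = 290.62 × 1.6643
Depth = 483.67 m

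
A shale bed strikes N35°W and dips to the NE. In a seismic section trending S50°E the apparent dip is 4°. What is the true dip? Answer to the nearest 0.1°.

15.1°

The section is 15° from the strike.
tan δ = tan α / sin β = tan 4° / sin 15° = 0.0699 / 0.2588 = 0.2702
true dip = arctan 0.2702 = 15.12°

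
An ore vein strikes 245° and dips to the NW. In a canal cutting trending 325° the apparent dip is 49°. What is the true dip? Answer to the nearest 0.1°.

49.4°

β = acute angle between strike 245° and section 325° = 80°.
tan δ = tan α / sin β = tan 49° / sin 80° = 1.1504 / 0.9848 = 1.1681
δ = arctan(1.1681) = 49.43°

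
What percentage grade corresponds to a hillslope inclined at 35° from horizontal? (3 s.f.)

70.0%

grade % = 100 × tan 35° = 100 × 0.7002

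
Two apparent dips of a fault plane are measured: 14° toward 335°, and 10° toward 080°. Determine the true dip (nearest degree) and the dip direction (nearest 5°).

Each apparent-dip line lies in the plane. As unit vectors (x east, y north, z up), v₁ plunges 14°→335° and v₂ plunges 10°→080°.
n = v₁ × v₂ = (0.111, 0.306, 0.923) (taken with n_z > 0).
True dip = arccos(n_z / |n|) = arccos(0.9431) = 19.4°.
Dip direction = azimuth of (n_x, n_y) = atan2(0.111, 0.306) = 20°.

true dip 19°, dip direction 020°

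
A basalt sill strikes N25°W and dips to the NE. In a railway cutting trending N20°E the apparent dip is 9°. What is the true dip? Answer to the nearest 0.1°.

12.6°

β = acute angle between strike N25°W and section N20°E = 45°.
tan(true dip) = tan 9° / sin 45° = 0.2240
δ = arctan(0.2240) = 12.63°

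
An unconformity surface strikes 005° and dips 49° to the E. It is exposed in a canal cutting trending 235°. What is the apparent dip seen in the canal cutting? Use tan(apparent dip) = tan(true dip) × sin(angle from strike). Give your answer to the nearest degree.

The strike is 005° and the section trends 235°; the acute angle between them is β = 50°.
tan α = tan 49° × sin 50° = 1.1504 × 0.7660 = 0.8812
apparent dip = arctan 0.8812 = 41.39°

41°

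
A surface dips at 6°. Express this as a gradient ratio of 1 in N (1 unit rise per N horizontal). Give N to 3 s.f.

1 : N means tan θ = 1/N, so N = 1/tan 6° = 1/0.1051

1 in 9.51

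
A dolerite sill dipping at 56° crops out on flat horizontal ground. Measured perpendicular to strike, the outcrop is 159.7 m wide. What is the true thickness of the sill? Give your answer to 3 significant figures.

True thickness t = w · sin(dip) = 159.7 × sin 56°
t = 159.7 × 0.8290 = 132.397 m

132 m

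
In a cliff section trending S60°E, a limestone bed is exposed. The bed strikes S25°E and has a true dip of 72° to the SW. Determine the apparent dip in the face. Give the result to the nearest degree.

60°

The strike is S25°E and the section trends S60°E; the acute angle between them is β = 35°.
tan(apparent dip) = tan 72° · sin 35° = 1.7653
apparent dip = arctan 1.7653 = 60.47°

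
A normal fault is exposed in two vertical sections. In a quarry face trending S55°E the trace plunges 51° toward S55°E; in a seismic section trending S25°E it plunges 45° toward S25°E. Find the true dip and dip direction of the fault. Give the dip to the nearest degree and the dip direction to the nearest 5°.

true dip 51°, dip direction 120°

Represent each trace as a vector plunging at its apparent dip toward its trend (east-north-up frame): v₁ = (0.516, -0.361, -0.777), v₂ = (0.299, -0.641, -0.707).
The plane normal is n = v₁ × v₂ ∝ (0.243, -0.132, 0.222).
tan δ = √(n_x²+n_y²)/n_z = 0.276/0.222, so δ = 51.2°.
Dip direction = atan2(0.243, -0.132) = 119° (azimuth of n's horizontal projection).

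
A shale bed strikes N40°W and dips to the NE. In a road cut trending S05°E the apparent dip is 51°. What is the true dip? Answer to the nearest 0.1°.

65.1°

β = acute angle between strike N40°W and section S05°E = 35°.
tan δ = tan α / sin β = tan 51° / sin 35° = 1.2349 / 0.5736 = 2.1530
true dip = arctan 2.1530 = 65.09°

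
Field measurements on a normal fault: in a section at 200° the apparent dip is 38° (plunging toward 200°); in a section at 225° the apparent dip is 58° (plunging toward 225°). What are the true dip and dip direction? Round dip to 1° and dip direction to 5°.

The two traces are lines in the plane: v₁ = (sin 200°·cos 38°, cos 200°·cos 38°, −sin 38°), v₂ = (sin 225°·cos 58°, cos 225°·cos 58°, −sin 58°).
Cross product v₁ × v₂ gives the pole to the plane: n ∝ (-0.397, -0.002, 0.176).
tan δ = √(n_x²+n_y²)/n_z = 0.397/0.176, so δ = 66.0°.
The horizontal component of n points toward azimuth atan2(n_x, n_y) = 270°, the dip direction.

true dip 66°, dip direction 270°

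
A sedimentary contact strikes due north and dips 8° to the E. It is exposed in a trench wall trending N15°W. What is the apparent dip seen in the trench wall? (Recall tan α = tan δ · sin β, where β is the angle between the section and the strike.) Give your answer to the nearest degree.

2°

Angle between strike (due north) and section (N15°W): β = 15°.
tan(apparent dip) = tan 8° · sin 15° = 0.0364
α = arctan(0.0364) = 2.08°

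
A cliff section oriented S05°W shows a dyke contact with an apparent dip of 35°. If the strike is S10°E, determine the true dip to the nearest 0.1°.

The section is 15° from the strike.
tan(true dip) = tan 35° / sin 15° = 2.7054
true dip = arctan 2.7054 = 69.71°

69.7°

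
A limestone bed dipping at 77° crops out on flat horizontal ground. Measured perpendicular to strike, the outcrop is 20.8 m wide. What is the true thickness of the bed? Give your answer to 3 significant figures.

True thickness t = w · sin(dip) = 20.8 × sin 77°
t = 20.8 × 0.9744 = 20.267 m

20.3 m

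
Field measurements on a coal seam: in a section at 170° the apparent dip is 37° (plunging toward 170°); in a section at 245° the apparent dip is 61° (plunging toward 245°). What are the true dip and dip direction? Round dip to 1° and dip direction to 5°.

The two traces are lines in the plane: v₁ = (sin 170°·cos 37°, cos 170°·cos 37°, −sin 37°), v₂ = (sin 245°·cos 61°, cos 245°·cos 61°, −sin 61°).
The plane normal is n = v₁ × v₂ ∝ (-0.565, -0.386, 0.374).
tan δ = √(n_x²+n_y²)/n_z = 0.684/0.374, so δ = 61.3°.
Dip direction = azimuth of (n_x, n_y) = atan2(-0.565, -0.386) = 236°.

true dip 61°, dip direction 235°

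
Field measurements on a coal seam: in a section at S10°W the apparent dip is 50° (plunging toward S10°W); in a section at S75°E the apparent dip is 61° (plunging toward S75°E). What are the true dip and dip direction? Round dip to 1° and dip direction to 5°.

true dip 64°, dip direction 135°

Represent each trace as a vector plunging at its apparent dip toward its trend (east-north-up frame): v₁ = (-0.112, -0.633, -0.766), v₂ = (0.468, -0.125, -0.875).
n = v₁ × v₂ = (0.458, -0.456, 0.310) (taken with n_z > 0).
tan δ = √(n_x²+n_y²)/n_z = 0.646/0.310, so δ = 64.3°.
Dip direction = azimuth of (n_x, n_y) = atan2(0.458, -0.456) = 135°.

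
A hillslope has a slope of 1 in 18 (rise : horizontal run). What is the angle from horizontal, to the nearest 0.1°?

tan θ = 1/18 = 0.0556
θ = arctan(0.0556) = 3.18°

3.2°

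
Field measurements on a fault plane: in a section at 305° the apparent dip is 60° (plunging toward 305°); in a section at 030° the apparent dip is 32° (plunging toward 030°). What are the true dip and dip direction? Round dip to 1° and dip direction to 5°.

Represent each trace as a vector plunging at its apparent dip toward its trend (east-north-up frame): v₁ = (-0.410, 0.287, -0.866), v₂ = (0.424, 0.734, -0.530).
The plane normal is n = v₁ × v₂ ∝ (-0.484, 0.584, 0.422).
True dip = arccos(n_z / |n|) = arccos(0.4864) = 60.9°.
Dip direction = azimuth of (n_x, n_y) = atan2(-0.484, 0.584) = 320°.

true dip 61°, dip direction 320°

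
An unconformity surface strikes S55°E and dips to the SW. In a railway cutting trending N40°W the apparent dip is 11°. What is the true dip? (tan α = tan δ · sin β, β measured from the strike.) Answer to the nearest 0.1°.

36.9°

β = acute angle between strike S55°E and section N40°W = 15°.
tan(true dip) = tan 11° / sin 15° = 0.7510
true dip = arctan 0.7510 = 36.91°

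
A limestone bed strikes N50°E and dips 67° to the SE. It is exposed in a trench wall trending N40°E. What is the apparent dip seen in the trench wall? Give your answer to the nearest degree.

22°

The strike is N50°E and the section trends N40°E; the acute angle between them is β = 10°.
tan α = tan 67° × sin 10° = 2.3559 × 0.1736 = 0.4091
α = arctan(0.4091) = 22.25°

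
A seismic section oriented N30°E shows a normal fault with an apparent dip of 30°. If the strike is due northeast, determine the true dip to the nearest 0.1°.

The section is 15° from the strike.
tan δ = tan α / sin β = tan 30° / sin 15° = 0.5774 / 0.2588 = 2.2307
true dip = arctan 2.2307 = 65.85°

65.9°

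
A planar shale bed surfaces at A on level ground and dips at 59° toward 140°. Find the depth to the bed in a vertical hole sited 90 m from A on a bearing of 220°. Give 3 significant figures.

26.0 m

The hole lies 80° from the dip direction, so the down-dip offset is 90 × cos 80° = 15.63 m.
Depth = down-dip offset × tan(dip) = 15.63 × tan 59° = 15.63 × 1.6643
Depth = 26.01 m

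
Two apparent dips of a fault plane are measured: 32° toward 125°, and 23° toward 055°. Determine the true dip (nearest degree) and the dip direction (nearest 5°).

The two traces are lines in the plane: v₁ = (sin 125°·cos 32°, cos 125°·cos 32°, −sin 32°), v₂ = (sin 55°·cos 23°, cos 55°·cos 23°, −sin 23°).
Cross product v₁ × v₂ gives the pole to the plane: n ∝ (0.470, -0.128, 0.734).
Dip δ = arctan(|n_h|/n_z) = arctan(0.487/0.734) = 33.6°.
Dip direction = azimuth of (n_x, n_y) = atan2(0.470, -0.128) = 105°.

true dip 34°, dip direction 105°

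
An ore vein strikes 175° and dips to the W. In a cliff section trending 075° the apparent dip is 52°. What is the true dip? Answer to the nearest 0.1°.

β = acute angle between strike 175° and section 075° = 80°.
tan δ = tan α / sin β = tan 52° / sin 80° = 1.2799 / 0.9848 = 1.2997
δ = arctan(1.2997) = 52.42°

52.4°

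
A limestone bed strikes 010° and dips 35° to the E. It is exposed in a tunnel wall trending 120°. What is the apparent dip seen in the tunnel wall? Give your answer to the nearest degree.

The strike is 010° and the section trends 120°; the acute angle between them is β = 70°.
tan(apparent dip) = tan 35° · sin 70° = 0.6580
apparent dip = arctan 0.6580 = 33.34°

33°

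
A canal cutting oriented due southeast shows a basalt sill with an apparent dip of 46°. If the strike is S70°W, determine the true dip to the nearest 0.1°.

β = acute angle between strike S70°W and section due southeast = 65°.
tan δ = tan α / sin β = tan 46° / sin 65° = 1.0355 / 0.9063 = 1.1426
true dip = arctan 1.1426 = 48.81°

48.8°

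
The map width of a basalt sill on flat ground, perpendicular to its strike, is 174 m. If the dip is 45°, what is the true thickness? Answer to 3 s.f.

123 m

True thickness t = w · sin(dip) = 174 × sin 45°
t = 174 × 0.7071 = 123.037 m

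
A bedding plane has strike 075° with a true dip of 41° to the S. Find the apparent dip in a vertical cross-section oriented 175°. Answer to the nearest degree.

The strike is 075° and the section trends 175°; the acute angle between them is β = 80°.
tan α = tan 41° × sin 80° = 0.8693 × 0.9848 = 0.8561
α = arctan(0.8561) = 40.57°

41°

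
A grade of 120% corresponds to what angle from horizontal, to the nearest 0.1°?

50.2°

tan θ = 120/100 = 1.2000
θ = arctan(1.2000) = 50.19°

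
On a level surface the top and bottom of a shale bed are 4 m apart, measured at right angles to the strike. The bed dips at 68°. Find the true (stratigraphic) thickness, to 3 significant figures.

3.71 m

True thickness t = w · sin(dip) = 4 × sin 68°
t = 4 × 0.9272 = 3.709 m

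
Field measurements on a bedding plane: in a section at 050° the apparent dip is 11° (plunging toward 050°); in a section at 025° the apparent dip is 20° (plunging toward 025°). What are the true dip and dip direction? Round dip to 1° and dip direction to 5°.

Each apparent-dip line lies in the plane. As unit vectors (x east, y north, z up), v₁ plunges 11°→050° and v₂ plunges 20°→025°.
The plane normal is n = v₁ × v₂ ∝ (-0.053, 0.181, 0.390).
Dip δ = arctan(|n_h|/n_z) = arctan(0.189/0.390) = 25.9°.
Dip direction = atan2(-0.053, 0.181) = 344° (azimuth of n's horizontal projection).

true dip 26°, dip direction 345°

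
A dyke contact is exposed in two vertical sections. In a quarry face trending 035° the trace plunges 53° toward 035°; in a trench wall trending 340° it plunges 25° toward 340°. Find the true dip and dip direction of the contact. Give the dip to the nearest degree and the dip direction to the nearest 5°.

true dip 54°, dip direction 050°

Each apparent-dip line lies in the plane. As unit vectors (x east, y north, z up), v₁ plunges 53°→035° and v₂ plunges 25°→340°.
n = v₁ × v₂ = (0.472, 0.393, 0.447) (taken with n_z > 0).
tan δ = √(n_x²+n_y²)/n_z = 0.614/0.447, so δ = 54.0°.
The horizontal component of n points toward azimuth atan2(n_x, n_y) = 50°, the dip direction.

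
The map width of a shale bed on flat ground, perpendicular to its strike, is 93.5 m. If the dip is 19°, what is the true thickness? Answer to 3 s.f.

30.4 m

True thickness t = w · sin(dip) = 93.5 × sin 19°
t = 93.5 × 0.3256 = 30.441 m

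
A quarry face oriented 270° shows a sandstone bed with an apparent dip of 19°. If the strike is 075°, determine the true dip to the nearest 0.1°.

β = acute angle between strike 075° and section 270° = 15°.
tan(true dip) = tan 19° / sin 15° = 1.3304
true dip = arctan 1.3304 = 53.07°

53.1°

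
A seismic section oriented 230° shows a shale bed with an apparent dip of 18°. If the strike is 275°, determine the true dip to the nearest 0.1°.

24.7°

β = acute angle between strike 275° and section 230° = 45°.
tan(true dip) = tan 18° / sin 45° = 0.4595
true dip = arctan 0.4595 = 24.68°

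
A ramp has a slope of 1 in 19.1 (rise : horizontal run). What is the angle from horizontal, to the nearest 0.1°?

3.0°

tan θ = 1/19.1 = 0.0524
θ = arctan(0.0524) = 3.00°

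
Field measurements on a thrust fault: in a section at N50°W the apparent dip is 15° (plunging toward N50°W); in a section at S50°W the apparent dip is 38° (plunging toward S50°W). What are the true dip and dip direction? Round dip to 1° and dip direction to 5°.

The two traces are lines in the plane: v₁ = (sin 310°·cos 15°, cos 310°·cos 15°, −sin 15°), v₂ = (sin 230°·cos 38°, cos 230°·cos 38°, −sin 38°).
The plane normal is n = v₁ × v₂ ∝ (-0.513, -0.299, 0.750).
True dip = arccos(n_z / |n|) = arccos(0.7836) = 38.4°.
Dip direction = azimuth of (n_x, n_y) = atan2(-0.513, -0.299) = 240°.

true dip 38°, dip direction 240°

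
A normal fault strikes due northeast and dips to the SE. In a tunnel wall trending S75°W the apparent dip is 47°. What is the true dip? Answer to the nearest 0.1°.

The section is 30° from the strike.
tan(true dip) = tan 47° / sin 30° = 2.1447
δ = arctan(2.1447) = 65.00°

65.0°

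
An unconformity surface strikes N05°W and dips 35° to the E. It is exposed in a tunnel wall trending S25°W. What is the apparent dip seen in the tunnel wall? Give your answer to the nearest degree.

The strike is N05°W and the section trends S25°W; the acute angle between them is β = 30°.
tan α = tan 35° × sin 30° = 0.7002 × 0.5000 = 0.3501
apparent dip = arctan 0.3501 = 19.30°

19°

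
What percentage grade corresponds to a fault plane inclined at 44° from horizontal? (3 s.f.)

96.6%

grade % = 100 × tan 44° = 100 × 0.9657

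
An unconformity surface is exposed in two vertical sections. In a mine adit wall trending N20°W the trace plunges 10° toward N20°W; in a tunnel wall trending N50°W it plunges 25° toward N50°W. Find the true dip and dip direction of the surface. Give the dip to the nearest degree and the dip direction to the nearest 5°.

true dip 33°, dip direction 265°

Represent each trace as a vector plunging at its apparent dip toward its trend (east-north-up frame): v₁ = (-0.337, 0.925, -0.174), v₂ = (-0.694, 0.583, -0.423).
n = v₁ × v₂ = (-0.290, -0.022, 0.446) (taken with n_z > 0).
True dip = arccos(n_z / |n|) = arccos(0.8379) = 33.1°.
The horizontal component of n points toward azimuth atan2(n_x, n_y) = 266°, the dip direction.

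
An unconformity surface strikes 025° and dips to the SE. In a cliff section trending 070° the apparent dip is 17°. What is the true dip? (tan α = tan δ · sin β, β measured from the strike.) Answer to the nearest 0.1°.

β = acute angle between strike 025° and section 070° = 45°.
tan δ = tan α / sin β = tan 17° / sin 45° = 0.3057 / 0.7071 = 0.4324
true dip = arctan 0.4324 = 23.38°

23.4°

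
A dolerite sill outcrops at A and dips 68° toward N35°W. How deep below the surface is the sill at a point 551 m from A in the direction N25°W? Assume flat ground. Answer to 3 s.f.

1340 m

The hole lies 10° from the dip direction, so the down-dip offset is 551 × cos 10° = 542.63 m.
Depth = down-dip offset × tan(dip) = 542.63 × tan 68° = 542.63 × 2.4751
Depth = 1343.05 m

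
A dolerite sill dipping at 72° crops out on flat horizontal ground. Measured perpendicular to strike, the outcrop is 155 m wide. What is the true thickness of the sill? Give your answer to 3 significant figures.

147 m

True thickness t = w · sin(dip) = 155 × sin 72°
t = 155 × 0.9511 = 147.414 m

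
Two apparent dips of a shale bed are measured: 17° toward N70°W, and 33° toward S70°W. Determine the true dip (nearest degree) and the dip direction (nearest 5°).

Represent each trace as a vector plunging at its apparent dip toward its trend (east-north-up frame): v₁ = (-0.899, 0.327, -0.292), v₂ = (-0.788, -0.287, -0.545).
Cross product v₁ × v₂ gives the pole to the plane: n ∝ (-0.262, -0.259, 0.516).
Dip δ = arctan(|n_h|/n_z) = arctan(0.368/0.516) = 35.6°.
The horizontal component of n points toward azimuth atan2(n_x, n_y) = 225°, the dip direction.

true dip 36°, dip direction 225°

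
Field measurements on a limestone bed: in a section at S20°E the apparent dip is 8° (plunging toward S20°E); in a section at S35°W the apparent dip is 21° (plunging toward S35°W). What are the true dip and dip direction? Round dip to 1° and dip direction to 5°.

The two traces are lines in the plane: v₁ = (sin 160°·cos 8°, cos 160°·cos 8°, −sin 8°), v₂ = (sin 215°·cos 21°, cos 215°·cos 21°, −sin 21°).
Cross product v₁ × v₂ gives the pole to the plane: n ∝ (-0.227, -0.196, 0.757).
Dip δ = arctan(|n_h|/n_z) = arctan(0.300/0.757) = 21.6°.
The horizontal component of n points toward azimuth atan2(n_x, n_y) = 229°, the dip direction.

true dip 22°, dip direction 230°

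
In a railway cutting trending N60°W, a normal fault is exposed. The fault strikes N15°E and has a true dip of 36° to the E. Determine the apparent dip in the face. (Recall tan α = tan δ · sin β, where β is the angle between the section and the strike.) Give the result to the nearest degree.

The strike is N15°E and the section trends N60°W; the acute angle between them is β = 75°.
tan(apparent dip) = tan 36° · sin 75° = 0.7018
apparent dip = arctan 0.7018 = 35.06°

35°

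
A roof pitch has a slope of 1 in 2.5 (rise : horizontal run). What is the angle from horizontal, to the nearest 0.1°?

tan θ = 1/2.5 = 0.4000
θ = arctan(0.4000) = 21.80°

21.8°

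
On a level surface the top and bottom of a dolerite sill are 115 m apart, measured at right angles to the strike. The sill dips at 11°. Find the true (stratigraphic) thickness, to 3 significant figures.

21.9 m

True thickness t = w · sin(dip) = 115 × sin 11°
t = 115 × 0.1908 = 21.943 m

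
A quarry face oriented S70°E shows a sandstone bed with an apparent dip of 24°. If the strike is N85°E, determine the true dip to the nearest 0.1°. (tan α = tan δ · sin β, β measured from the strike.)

β = acute angle between strike N85°E and section S70°E = 25°.
tan(true dip) = tan 24° / sin 25° = 1.0535
true dip = arctan 1.0535 = 46.49°

46.5°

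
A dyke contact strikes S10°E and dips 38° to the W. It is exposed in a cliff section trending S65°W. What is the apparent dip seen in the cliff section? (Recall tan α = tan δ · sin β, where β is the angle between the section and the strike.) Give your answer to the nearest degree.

Angle between strike (S10°E) and section (S65°W): β = 75°.
tan(apparent dip) = tan 38° · sin 75° = 0.7547
α = arctan(0.7547) = 37.04°

37°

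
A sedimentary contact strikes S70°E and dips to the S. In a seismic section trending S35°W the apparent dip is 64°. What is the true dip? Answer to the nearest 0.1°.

The section is 75° from the strike.
tan δ = tan α / sin β = tan 64° / sin 75° = 2.0503 / 0.9659 = 2.1226
δ = arctan(2.1226) = 64.77°

64.8°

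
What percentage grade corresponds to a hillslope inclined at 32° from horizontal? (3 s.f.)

grade % = 100 × tan 32° = 100 × 0.6249

62.5%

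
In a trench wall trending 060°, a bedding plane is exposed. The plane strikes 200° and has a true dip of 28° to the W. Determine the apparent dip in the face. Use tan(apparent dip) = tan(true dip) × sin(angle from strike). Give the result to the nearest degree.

The section lies 40° from the strike.
tan(apparent dip) = tan 28° · sin 40° = 0.3418
apparent dip = arctan 0.3418 = 18.87°

19°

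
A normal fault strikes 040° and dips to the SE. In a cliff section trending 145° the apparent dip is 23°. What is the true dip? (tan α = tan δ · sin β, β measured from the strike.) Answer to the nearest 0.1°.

The section is 75° from the strike.
tan δ = tan α / sin β = tan 23° / sin 75° = 0.4245 / 0.9659 = 0.4394
δ = arctan(0.4394) = 23.72°

23.7°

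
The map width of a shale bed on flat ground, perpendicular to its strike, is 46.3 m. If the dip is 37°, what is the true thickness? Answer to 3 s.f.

True thickness t = w · sin(dip) = 46.3 × sin 37°
t = 46.3 × 0.6018 = 27.864 m

27.9 m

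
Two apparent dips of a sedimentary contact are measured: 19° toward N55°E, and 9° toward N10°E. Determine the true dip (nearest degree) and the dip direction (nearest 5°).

true dip 20°, dip direction 075°

Represent each trace as a vector plunging at its apparent dip toward its trend (east-north-up frame): v₁ = (0.775, 0.542, -0.326), v₂ = (0.172, 0.973, -0.156).
Cross product v₁ × v₂ gives the pole to the plane: n ∝ (0.232, 0.065, 0.660).
True dip = arccos(n_z / |n|) = arccos(0.9395) = 20.0°.
Dip direction = azimuth of (n_x, n_y) = atan2(0.232, 0.065) = 74°.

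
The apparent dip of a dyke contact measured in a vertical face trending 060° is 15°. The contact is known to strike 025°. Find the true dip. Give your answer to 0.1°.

β = acute angle between strike 025° and section 060° = 35°.
tan δ = tan α / sin β = tan 15° / sin 35° = 0.2679 / 0.5736 = 0.4672
true dip = arctan 0.4672 = 25.04°

25.0°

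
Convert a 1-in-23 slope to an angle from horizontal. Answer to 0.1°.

2.5°

tan θ = 1/23 = 0.0435
θ = arctan(0.0435) = 2.49°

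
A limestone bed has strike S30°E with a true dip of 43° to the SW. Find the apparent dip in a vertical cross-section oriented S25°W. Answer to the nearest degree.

37°

The section lies 55° from the strike.
tan(apparent dip) = tan 43° · sin 55° = 0.7639
α = arctan(0.7639) = 37.38°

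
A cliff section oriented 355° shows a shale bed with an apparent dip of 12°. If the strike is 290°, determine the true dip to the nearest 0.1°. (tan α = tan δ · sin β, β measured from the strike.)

13.2°

The section is 65° from the strike.
tan δ = tan α / sin β = tan 12° / sin 65° = 0.2126 / 0.9063 = 0.2345
true dip = arctan 0.2345 = 13.20°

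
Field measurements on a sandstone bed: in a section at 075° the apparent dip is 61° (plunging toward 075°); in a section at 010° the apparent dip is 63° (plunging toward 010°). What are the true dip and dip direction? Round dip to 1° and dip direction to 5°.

true dip 66°, dip direction 040°

Each apparent-dip line lies in the plane. As unit vectors (x east, y north, z up), v₁ plunges 61°→075° and v₂ plunges 63°→010°.
Cross product v₁ × v₂ gives the pole to the plane: n ∝ (0.279, 0.348, 0.199).
True dip = arccos(n_z / |n|) = arccos(0.4080) = 65.9°.
Dip direction = atan2(0.279, 0.348) = 39° (azimuth of n's horizontal projection).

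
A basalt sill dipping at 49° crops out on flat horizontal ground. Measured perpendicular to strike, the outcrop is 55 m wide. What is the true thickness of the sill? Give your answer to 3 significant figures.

41.5 m

True thickness t = w · sin(dip) = 55 × sin 49°
t = 55 × 0.7547 = 41.509 m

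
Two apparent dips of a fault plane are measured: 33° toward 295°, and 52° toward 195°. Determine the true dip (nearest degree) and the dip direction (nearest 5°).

true dip 57°, dip direction 230°

Each apparent-dip line lies in the plane. As unit vectors (x east, y north, z up), v₁ plunges 33°→295° and v₂ plunges 52°→195°.
n = v₁ × v₂ = (-0.603, -0.512, 0.508) (taken with n_z > 0).
True dip = arccos(n_z / |n|) = arccos(0.5406) = 57.3°.
The horizontal component of n points toward azimuth atan2(n_x, n_y) = 230°, the dip direction.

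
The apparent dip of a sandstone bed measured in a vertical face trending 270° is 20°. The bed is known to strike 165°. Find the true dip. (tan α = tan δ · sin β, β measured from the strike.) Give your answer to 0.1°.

The section is 75° from the strike.
tan(true dip) = tan 20° / sin 75° = 0.3768
true dip = arctan 0.3768 = 20.65°

20.6°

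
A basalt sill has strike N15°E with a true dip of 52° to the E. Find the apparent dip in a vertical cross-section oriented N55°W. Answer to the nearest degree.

The section lies 70° from the strike.
tan(apparent dip) = tan 52° · sin 70° = 1.2028
α = arctan(1.2028) = 50.26°

50°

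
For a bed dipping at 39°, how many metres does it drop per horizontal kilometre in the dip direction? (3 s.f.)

810 m

drop per km = 1000 × tan 39° = 1000 × 0.8098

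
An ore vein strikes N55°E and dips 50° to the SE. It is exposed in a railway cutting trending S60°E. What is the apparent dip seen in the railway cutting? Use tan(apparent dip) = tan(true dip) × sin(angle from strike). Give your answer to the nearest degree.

47°

The strike is N55°E and the section trends S60°E; the acute angle between them is β = 65°.
tan α = tan 50° × sin 65° = 1.1918 × 0.9063 = 1.0801
apparent dip = arctan 1.0801 = 47.21°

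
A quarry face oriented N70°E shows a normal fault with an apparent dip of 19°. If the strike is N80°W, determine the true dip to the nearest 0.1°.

The section is 30° from the strike.
tan δ = tan α / sin β = tan 19° / sin 30° = 0.3443 / 0.5000 = 0.6887
true dip = arctan 0.6887 = 34.55°

34.6°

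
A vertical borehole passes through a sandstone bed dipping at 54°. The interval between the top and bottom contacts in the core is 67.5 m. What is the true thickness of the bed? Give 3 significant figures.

39.7 m

True thickness t = h · cos(dip) = 67.5 × cos 54°
t = 67.5 × 0.5878 = 39.676 m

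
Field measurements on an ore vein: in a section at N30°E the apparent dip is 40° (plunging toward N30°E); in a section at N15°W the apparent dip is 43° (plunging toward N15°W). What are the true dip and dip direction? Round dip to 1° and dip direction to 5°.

Each apparent-dip line lies in the plane. As unit vectors (x east, y north, z up), v₁ plunges 40°→N30°E and v₂ plunges 43°→N15°W.
n = v₁ × v₂ = (0.002, 0.383, 0.396) (taken with n_z > 0).
tan δ = √(n_x²+n_y²)/n_z = 0.383/0.396, so δ = 44.0°.
The horizontal component of n points toward azimuth atan2(n_x, n_y) = 0°, the dip direction.

true dip 44°, dip direction 000°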